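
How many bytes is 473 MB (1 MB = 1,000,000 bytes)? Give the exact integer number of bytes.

473,000,000 bytes

473 × 1,000,000 = 473,000,000 bytes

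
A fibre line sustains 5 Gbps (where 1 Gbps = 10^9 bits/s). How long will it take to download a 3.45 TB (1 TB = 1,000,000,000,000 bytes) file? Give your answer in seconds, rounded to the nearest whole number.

5,520 seconds

3.45 TB = 3,450,000,000,000 bytes = 27,600,000,000,000 bits
5 Gbps = 5,000,000,000 bits/s
time = 27,600,000,000,000 / 5,000,000,000 = 5,520 s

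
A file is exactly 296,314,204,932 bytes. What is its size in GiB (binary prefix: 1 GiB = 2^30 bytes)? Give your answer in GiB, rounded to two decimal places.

296,314,204,932 bytes given.
1 GiB = 1,073,741,824 bytes
296,314,204,932 / 1,073,741,824 = 275.96 GiB

275.96 GiB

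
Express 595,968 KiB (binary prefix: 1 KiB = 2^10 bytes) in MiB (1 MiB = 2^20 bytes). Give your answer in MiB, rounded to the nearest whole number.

582 MiB

595,968 KiB = 595,968 × 2^10 bytes = 610,271,232 bytes
1 MiB = 1,048,576 bytes
610,271,232 / 1,048,576 = 582 MiB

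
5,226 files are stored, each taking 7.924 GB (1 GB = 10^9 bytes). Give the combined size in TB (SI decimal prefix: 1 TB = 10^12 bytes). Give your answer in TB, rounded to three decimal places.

Total = 5,226 × 7.924 GB = 41410.824 GB
= 41410.824 × 1,000,000,000 bytes = 41,410,824,000,000 bytes
1 TB = 1,000,000,000,000 bytes
41,410,824,000,000 / 1,000,000,000,000 = 41.411 TB

41.411 TB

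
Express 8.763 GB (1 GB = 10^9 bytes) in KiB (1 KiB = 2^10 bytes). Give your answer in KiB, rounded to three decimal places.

8,557,617.188 KiB

8.763 GB = 8.763 × 10^9 bytes = 8,763,000,000 bytes
1 KiB = 2^10 bytes = 1,024 bytes
8,763,000,000 / 1,024 = 8,557,617.188 KiB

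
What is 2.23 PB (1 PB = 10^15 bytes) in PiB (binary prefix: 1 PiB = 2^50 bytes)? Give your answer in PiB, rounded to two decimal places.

2.23 PB = 2.23 × 10^15 bytes = 2,230,000,000,000,000 bytes
1 PiB = 1,125,899,906,842,624 bytes
2,230,000,000,000,000 / 1,125,899,906,842,624 = 1.98 PiB

1.98 PiB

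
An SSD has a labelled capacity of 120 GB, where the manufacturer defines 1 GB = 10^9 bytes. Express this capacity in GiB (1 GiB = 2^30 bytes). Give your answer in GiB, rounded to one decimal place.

120 GB = 120 × 10^9 bytes = 120,000,000,000 bytes
1 GiB = 2^30 bytes = 1,073,741,824 bytes
120,000,000,000 / 1,073,741,824 = 111.8 GiB

111.8 GiB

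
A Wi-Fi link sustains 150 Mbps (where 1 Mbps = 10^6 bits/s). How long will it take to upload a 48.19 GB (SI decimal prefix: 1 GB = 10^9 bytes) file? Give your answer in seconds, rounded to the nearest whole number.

48.19 GB = 48,190,000,000 bytes = 385,520,000,000 bits
150 Mbps = 150,000,000 bits/s
time = 385,520,000,000 / 150,000,000 = 2,570 s

2,570 seconds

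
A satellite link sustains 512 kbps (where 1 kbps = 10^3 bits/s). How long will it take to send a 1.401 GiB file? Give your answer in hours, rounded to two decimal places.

6.53 hours

1.401 GiB = 1,504,312,295.424 bytes = 12,034,498,363.392 bits
512 kbps = 512,000 bits/s
time = 12,034,498,363.392 / 512,000 = 23,504.8796 s
23,504.8796 s / 3600 = 6.53 hours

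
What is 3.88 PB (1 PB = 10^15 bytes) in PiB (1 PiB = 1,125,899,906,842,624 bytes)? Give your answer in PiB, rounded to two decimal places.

3.88 PB = 3.88 × 10^15 bytes = 3,880,000,000,000,000 bytes
1 PiB = 2^50 bytes = 1,125,899,906,842,624 bytes
3,880,000,000,000,000 / 1,125,899,906,842,624 = 3.45 PiB

3.45 PiB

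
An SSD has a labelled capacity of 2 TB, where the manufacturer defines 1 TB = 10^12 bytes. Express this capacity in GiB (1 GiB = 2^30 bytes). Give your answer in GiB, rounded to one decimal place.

1,862.6 GiB

2 TB = 2 × 10^12 bytes = 2,000,000,000,000 bytes
1 GiB = 1,073,741,824 bytes
2,000,000,000,000 / 1,073,741,824 = 1,862.6 GiB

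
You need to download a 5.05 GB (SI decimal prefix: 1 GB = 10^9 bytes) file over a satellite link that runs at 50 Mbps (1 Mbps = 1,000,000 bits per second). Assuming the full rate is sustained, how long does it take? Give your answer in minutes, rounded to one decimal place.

13.5 minutes

5.05 GB = 5,050,000,000 bytes = 40,400,000,000 bits
50 Mbps = 50,000,000 bits/s
time = 40,400,000,000 / 50,000,000 = 808.00 s
808.00 s / 60 = 13.5 minutes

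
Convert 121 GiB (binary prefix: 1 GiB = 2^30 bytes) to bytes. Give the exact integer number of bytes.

121 × 1,073,741,824 = 129,922,760,704 bytes

129,922,760,704 bytes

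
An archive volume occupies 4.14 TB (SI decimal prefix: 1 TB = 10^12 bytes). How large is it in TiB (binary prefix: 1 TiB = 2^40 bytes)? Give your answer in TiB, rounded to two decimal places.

3.77 TiB

4.14 TB = 4.14 × 10^12 bytes = 4,140,000,000,000 bytes
1 TiB = 2^40 bytes = 1,099,511,627,776 bytes
4,140,000,000,000 / 1,099,511,627,776 = 3.77 TiB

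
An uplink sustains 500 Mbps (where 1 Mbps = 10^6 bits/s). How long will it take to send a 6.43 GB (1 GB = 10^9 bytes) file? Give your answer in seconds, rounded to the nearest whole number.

103 seconds

6.43 GB = 6,430,000,000 bytes = 51,440,000,000 bits
500 Mbps = 500,000,000 bits/s
time = 51,440,000,000 / 500,000,000 = 103 s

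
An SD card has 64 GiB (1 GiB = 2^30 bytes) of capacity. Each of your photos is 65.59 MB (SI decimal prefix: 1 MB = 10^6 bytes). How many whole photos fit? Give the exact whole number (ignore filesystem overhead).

1,047

Capacity: 64 GiB = 68,719,476,736 bytes
Per item: 65.59 MB = 65,590,000 bytes
⌊68,719,476,736 / 65,590,000⌋ = 1,047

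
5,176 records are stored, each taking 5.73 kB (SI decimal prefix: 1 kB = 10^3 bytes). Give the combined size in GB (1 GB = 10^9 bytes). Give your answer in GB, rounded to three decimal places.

0.030 GB

Total = 5,176 × 5.73 kB = 29658.48 kB
= 29658.48 × 1,000 bytes = 29,658,480 bytes
1 GB = 1,000,000,000 bytes
29,658,480 / 1,000,000,000 = 0.030 GB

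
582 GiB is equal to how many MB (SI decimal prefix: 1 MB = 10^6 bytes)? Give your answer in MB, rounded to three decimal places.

624,917.742 MB

582 GiB × 1,073,741,824 bytes/GiB = 624,917,741,568 bytes
1 MB = 10^6 bytes = 1,000,000 bytes
624,917,741,568 / 1,000,000 = 624,917.742 MB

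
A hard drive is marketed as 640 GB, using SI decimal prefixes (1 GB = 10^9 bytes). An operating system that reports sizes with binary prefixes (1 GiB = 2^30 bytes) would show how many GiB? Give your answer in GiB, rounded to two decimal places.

596.05 GiB

640 GB = 640 × 10^9 bytes = 640,000,000,000 bytes
1 GiB = 2^30 bytes = 1,073,741,824 bytes
640,000,000,000 / 1,073,741,824 = 596.05 GiB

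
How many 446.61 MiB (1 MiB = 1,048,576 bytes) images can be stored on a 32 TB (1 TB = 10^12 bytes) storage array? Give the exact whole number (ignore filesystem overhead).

68,331

Capacity: 32 TB = 32,000,000,000,000 bytes
Per item: 446.61 MiB = 468,304,527.36 bytes
⌊32,000,000,000,000 / 468,304,527.36⌋ = 68,331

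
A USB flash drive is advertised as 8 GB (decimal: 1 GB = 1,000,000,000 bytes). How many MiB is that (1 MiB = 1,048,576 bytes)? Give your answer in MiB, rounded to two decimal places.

8 GB × 1,000,000,000 bytes/GB = 8,000,000,000 bytes
1 MiB = 2^20 bytes = 1,048,576 bytes
8,000,000,000 / 1,048,576 = 7,629.39 MiB

7,629.39 MiB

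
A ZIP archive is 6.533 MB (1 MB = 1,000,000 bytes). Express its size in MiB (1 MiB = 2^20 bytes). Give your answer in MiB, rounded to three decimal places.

6.230 MiB

6.533 MB = 6.533 × 10^6 bytes = 6,533,000 bytes
1 MiB = 1,048,576 bytes
6,533,000 / 1,048,576 = 6.230 MiB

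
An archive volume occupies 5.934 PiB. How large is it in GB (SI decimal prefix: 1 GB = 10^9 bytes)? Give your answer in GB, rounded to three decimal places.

5.934 PiB × 1,125,899,906,842,624 bytes/PiB = 6,681,090,047,204,130.816 bytes
1 GB = 10^9 bytes = 1,000,000,000 bytes
6,681,090,047,204,130.816 / 1,000,000,000 = 6,681,090.047 GB

6,681,090.047 GB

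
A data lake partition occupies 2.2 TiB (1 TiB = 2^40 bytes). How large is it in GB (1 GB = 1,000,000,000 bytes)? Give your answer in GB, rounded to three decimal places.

2.2 TiB = 2.2 × 2^40 bytes = 2,418,925,581,107.2 bytes
1 GB = 10^9 bytes = 1,000,000,000 bytes
2,418,925,581,107.2 / 1,000,000,000 = 2,418.926 GB

2,418.926 GB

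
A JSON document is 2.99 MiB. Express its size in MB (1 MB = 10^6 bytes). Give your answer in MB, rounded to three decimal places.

2.99 MiB = 2.99 × 2^20 bytes = 3,135,242.24 bytes
1 MB = 10^6 bytes = 1,000,000 bytes
3,135,242.24 / 1,000,000 = 3.135 MB

3.135 MB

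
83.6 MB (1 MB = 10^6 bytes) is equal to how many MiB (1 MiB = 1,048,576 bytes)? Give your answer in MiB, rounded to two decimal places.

83.6 MB = 83.6 × 10^6 bytes = 83,600,000 bytes
1 MiB = 1,048,576 bytes
83,600,000 / 1,048,576 = 79.73 MiB

79.73 MiB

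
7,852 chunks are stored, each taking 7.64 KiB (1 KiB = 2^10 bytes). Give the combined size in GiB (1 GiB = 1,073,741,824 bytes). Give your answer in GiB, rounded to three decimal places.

Total = 7,852 × 7.64 KiB = 59989.28 KiB
= 59989.28 × 1,024 bytes = 61,429,022.72 bytes
1 GiB = 1,073,741,824 bytes
61,429,022.72 / 1,073,741,824 = 0.057 GiB

0.057 GiB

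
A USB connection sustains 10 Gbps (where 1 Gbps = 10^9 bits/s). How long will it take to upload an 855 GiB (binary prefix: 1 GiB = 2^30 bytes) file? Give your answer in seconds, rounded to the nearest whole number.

855 GiB = 918,049,259,520 bytes = 7,344,394,076,160 bits
10 Gbps = 10,000,000,000 bits/s
time = 7,344,394,076,160 / 10,000,000,000 = 734 s

734 seconds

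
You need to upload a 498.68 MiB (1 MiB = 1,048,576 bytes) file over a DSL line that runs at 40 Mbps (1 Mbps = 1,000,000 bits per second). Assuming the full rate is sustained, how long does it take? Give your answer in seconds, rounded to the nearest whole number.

105 seconds

498.68 MiB = 522,903,879.68 bytes = 4,183,231,037.44 bits
40 Mbps = 40,000,000 bits/s
time = 4,183,231,037.44 / 40,000,000 = 105 s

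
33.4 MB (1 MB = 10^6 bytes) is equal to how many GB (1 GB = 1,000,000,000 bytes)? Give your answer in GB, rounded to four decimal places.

0.0334 GB

33.4 MB × 1,000,000 bytes/MB = 33,400,000 bytes
1 GB = 10^9 bytes = 1,000,000,000 bytes
33,400,000 / 1,000,000,000 = 0.0334 GB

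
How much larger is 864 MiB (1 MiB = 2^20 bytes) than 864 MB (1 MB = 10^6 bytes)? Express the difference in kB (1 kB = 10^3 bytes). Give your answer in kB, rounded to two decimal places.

41,969.66 kB

864 MiB = 864 × 1,048,576 = 905,969,664 bytes
864 MB = 864 × 1,000,000 = 864,000,000 bytes
difference = 41,969,664 bytes
41,969,664 / 1,000 = 41,969.66 kB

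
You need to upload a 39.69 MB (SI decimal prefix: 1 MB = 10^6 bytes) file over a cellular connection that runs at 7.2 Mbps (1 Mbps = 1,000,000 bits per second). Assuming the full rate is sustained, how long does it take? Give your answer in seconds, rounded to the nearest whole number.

39.69 MB = 39,690,000 bytes = 317,520,000 bits
7.2 Mbps = 7,200,000 bits/s
time = 317,520,000 / 7,200,000 = 44 s

44 seconds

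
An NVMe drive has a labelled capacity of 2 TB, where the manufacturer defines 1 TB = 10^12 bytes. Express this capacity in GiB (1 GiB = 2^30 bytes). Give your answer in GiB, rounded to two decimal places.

2 TB × 1,000,000,000,000 bytes/TB = 2,000,000,000,000 bytes
1 GiB = 2^30 bytes = 1,073,741,824 bytes
2,000,000,000,000 / 1,073,741,824 = 1,862.65 GiB

1,862.65 GiB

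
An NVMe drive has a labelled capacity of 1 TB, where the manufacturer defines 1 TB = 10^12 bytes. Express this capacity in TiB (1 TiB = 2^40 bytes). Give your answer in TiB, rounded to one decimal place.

1 TB = 1 × 10^12 bytes = 1,000,000,000,000 bytes
1 TiB = 2^40 bytes = 1,099,511,627,776 bytes
1,000,000,000,000 / 1,099,511,627,776 = 0.9 TiB

0.9 TiB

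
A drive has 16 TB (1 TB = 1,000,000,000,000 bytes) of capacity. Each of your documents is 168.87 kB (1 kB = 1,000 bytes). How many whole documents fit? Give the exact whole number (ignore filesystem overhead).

Capacity: 16 TB = 16,000,000,000,000 bytes
Per item: 168.87 kB = 168,870 bytes
⌊16,000,000,000,000 / 168,870⌋ = 94,747,438

94,747,438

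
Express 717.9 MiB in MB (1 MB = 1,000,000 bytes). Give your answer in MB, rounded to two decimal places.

717.9 MiB = 717.9 × 2^20 bytes = 752,772,710.4 bytes
1 MB = 10^6 bytes = 1,000,000 bytes
752,772,710.4 / 1,000,000 = 752.77 MB

752.77 MB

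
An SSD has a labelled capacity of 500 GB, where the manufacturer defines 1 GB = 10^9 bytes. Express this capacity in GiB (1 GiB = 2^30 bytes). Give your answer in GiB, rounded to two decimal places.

465.66 GiB

500 GB = 500 × 10^9 bytes = 500,000,000,000 bytes
1 GiB = 2^30 bytes = 1,073,741,824 bytes
500,000,000,000 / 1,073,741,824 = 465.66 GiB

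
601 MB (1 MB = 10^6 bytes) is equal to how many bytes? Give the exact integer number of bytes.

601,000,000 bytes

601 × 1,000,000 = 601,000,000 bytes  (1 MB = 10^6 bytes)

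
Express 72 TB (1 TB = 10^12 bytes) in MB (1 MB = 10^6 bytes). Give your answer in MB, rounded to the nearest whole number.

72 TB = 72 × 10^12 bytes = 72,000,000,000,000 bytes
1 MB = 10^6 bytes = 1,000,000 bytes
72,000,000,000,000 / 1,000,000 = 72,000,000 MB

72,000,000 MB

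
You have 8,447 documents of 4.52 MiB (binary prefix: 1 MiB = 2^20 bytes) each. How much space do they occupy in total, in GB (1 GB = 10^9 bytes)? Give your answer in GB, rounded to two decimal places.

40.04 GB

Total = 8,447 × 4.52 MiB = 38180.44 MiB
= 38180.44 × 1,048,576 bytes = 40,035,093,053.44 bytes
1 GB = 1,000,000,000 bytes
40,035,093,053.44 / 1,000,000,000 = 40.04 GB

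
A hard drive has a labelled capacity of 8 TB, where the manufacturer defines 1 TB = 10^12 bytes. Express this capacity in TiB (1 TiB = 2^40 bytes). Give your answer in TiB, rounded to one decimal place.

8 TB = 8 × 10^12 bytes = 8,000,000,000,000 bytes
1 TiB = 2^40 bytes = 1,099,511,627,776 bytes
8,000,000,000,000 / 1,099,511,627,776 = 7.3 TiB

7.3 TiB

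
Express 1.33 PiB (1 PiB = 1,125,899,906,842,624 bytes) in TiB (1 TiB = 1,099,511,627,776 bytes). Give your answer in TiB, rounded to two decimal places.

1,361.92 TiB

1.33 PiB = 1.33 × 2^50 bytes = 1,497,446,876,100,689.92 bytes
1 TiB = 1,099,511,627,776 bytes
1,497,446,876,100,689.92 / 1,099,511,627,776 = 1,361.92 TiB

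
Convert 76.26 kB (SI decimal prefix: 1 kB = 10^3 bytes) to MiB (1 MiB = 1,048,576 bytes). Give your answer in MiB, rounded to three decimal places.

76.26 kB = 76.26 × 10^3 bytes = 76,260 bytes
1 MiB = 1,048,576 bytes
76,260 / 1,048,576 = 0.073 MiB

0.073 MiB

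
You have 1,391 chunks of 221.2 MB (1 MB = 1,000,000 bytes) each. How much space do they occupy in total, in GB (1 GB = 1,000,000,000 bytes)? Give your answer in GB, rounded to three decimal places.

307.689 GB

Total = 1,391 × 221.2 MB = 307689.2 MB
= 307689.2 × 1,000,000 bytes = 307,689,200,000 bytes
1 GB = 1,000,000,000 bytes
307,689,200,000 / 1,000,000,000 = 307.689 GB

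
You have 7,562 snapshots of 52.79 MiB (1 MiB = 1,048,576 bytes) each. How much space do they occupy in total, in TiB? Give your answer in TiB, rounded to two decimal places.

Total = 7,562 × 52.79 MiB = 399197.98 MiB
= 399197.98 × 1,048,576 bytes = 418,589,421,076.48 bytes
1 TiB = 1,099,511,627,776 bytes
418,589,421,076.48 / 1,099,511,627,776 = 0.38 TiB

0.38 TiB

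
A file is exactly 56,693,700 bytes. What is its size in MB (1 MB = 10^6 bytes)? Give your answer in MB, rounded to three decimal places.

56,693,700 bytes given.
1 MB = 10^6 bytes = 1,000,000 bytes
56,693,700 / 1,000,000 = 56.694 MB

56.694 MB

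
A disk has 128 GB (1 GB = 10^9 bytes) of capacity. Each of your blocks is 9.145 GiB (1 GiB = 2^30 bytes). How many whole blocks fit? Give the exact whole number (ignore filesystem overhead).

13

Capacity: 128 GB = 128,000,000,000 bytes
Per item: 9.145 GiB = 9,819,368,980.48 bytes
⌊128,000,000,000 / 9,819,368,980.48⌋ = 13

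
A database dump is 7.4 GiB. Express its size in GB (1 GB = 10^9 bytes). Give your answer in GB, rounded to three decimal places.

7.4 GiB = 7.4 × 2^30 bytes = 7,945,689,497.6 bytes
1 GB = 10^9 bytes = 1,000,000,000 bytes
7,945,689,497.6 / 1,000,000,000 = 7.946 GB

7.946 GB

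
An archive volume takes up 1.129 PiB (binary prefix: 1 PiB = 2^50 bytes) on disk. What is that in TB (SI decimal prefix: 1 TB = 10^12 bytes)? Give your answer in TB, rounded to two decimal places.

1.129 PiB = 1.129 × 2^50 bytes = 1,271,140,994,825,322.496 bytes
1 TB = 10^12 bytes = 1,000,000,000,000 bytes
1,271,140,994,825,322.496 / 1,000,000,000,000 = 1,271.14 TB

1,271.14 TB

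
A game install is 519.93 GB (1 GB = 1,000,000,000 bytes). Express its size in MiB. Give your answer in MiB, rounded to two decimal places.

495,843.89 MiB

519.93 GB = 519.93 × 10^9 bytes = 519,930,000,000 bytes
1 MiB = 2^20 bytes = 1,048,576 bytes
519,930,000,000 / 1,048,576 = 495,843.89 MiB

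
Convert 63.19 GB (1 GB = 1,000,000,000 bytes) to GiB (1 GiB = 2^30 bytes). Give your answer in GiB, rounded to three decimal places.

63.19 GB = 63.19 × 10^9 bytes = 63,190,000,000 bytes
1 GiB = 1,073,741,824 bytes
63,190,000,000 / 1,073,741,824 = 58.850 GiB

58.850 GiB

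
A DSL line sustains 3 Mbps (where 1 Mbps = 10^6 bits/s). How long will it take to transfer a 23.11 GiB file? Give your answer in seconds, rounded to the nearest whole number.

23.11 GiB = 24,814,173,552.64 bytes = 198,513,388,421.12 bits
3 Mbps = 3,000,000 bits/s
time = 198,513,388,421.12 / 3,000,000 = 66,171 s

66,171 seconds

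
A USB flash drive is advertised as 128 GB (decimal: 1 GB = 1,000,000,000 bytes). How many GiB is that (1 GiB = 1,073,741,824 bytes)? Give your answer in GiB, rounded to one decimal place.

119.2 GiB

128 GB = 128 × 10^9 bytes = 128,000,000,000 bytes
1 GiB = 1,073,741,824 bytes
128,000,000,000 / 1,073,741,824 = 119.2 GiB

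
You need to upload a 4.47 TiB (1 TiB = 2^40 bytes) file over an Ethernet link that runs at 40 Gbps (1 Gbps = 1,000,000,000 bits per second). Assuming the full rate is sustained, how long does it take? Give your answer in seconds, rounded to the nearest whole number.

4.47 TiB = 4,914,816,976,158.72 bytes = 39,318,535,809,269.76 bits
40 Gbps = 40,000,000,000 bits/s
time = 39,318,535,809,269.76 / 40,000,000,000 = 983 s

983 seconds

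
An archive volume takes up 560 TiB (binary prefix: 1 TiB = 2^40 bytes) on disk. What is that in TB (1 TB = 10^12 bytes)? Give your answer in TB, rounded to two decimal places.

560 TiB × 1,099,511,627,776 bytes/TiB = 615,726,511,554,560 bytes
1 TB = 10^12 bytes = 1,000,000,000,000 bytes
615,726,511,554,560 / 1,000,000,000,000 = 615.73 TB

615.73 TB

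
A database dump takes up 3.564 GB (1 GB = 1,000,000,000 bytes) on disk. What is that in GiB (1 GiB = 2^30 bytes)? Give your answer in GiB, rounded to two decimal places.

3.564 GB = 3.564 × 10^9 bytes = 3,564,000,000 bytes
1 GiB = 1,073,741,824 bytes
3,564,000,000 / 1,073,741,824 = 3.32 GiB

3.32 GiB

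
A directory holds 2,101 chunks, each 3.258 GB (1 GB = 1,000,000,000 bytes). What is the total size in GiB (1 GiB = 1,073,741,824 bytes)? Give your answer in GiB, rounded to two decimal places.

6,374.96 GiB

Total = 2,101 × 3.258 GB = 6845.058 GB
= 6845.058 × 1,000,000,000 bytes = 6,845,058,000,000 bytes
1 GiB = 1,073,741,824 bytes
6,845,058,000,000 / 1,073,741,824 = 6,374.96 GiB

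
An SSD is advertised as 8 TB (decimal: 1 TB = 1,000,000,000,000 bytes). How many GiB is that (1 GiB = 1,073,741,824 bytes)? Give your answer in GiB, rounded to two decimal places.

8 TB = 8 × 10^12 bytes = 8,000,000,000,000 bytes
1 GiB = 2^30 bytes = 1,073,741,824 bytes
8,000,000,000,000 / 1,073,741,824 = 7,450.58 GiB

7,450.58 GiB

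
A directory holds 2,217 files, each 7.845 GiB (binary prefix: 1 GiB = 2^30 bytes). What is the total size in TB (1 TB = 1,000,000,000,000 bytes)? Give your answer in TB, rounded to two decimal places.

18.67 TB

Total = 2,217 × 7.845 GiB = 17392.365 GiB
= 17392.365 × 1,073,741,824 bytes = 18,674,909,718,773.76 bytes
1 TB = 1,000,000,000,000 bytes
18,674,909,718,773.76 / 1,000,000,000,000 = 18.67 TB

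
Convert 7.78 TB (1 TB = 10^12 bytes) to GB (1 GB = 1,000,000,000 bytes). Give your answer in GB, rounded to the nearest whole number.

7.78 TB × 1,000,000,000,000 bytes/TB = 7,780,000,000,000 bytes
1 GB = 1,000,000,000 bytes
7,780,000,000,000 / 1,000,000,000 = 7,780 GB

7,780 GB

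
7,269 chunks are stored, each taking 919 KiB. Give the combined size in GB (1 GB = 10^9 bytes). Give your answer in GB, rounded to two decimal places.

Total = 7,269 × 919 KiB = 6,680,211 KiB
= 6,680,211 × 1,024 bytes = 6,840,536,064 bytes
1 GB = 1,000,000,000 bytes
6,840,536,064 / 1,000,000,000 = 6.84 GB

6.84 GB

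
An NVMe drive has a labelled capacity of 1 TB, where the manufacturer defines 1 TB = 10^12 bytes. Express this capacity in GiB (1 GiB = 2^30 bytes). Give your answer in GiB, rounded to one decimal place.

1 TB × 1,000,000,000,000 bytes/TB = 1,000,000,000,000 bytes
1 GiB = 1,073,741,824 bytes
1,000,000,000,000 / 1,073,741,824 = 931.3 GiB

931.3 GiB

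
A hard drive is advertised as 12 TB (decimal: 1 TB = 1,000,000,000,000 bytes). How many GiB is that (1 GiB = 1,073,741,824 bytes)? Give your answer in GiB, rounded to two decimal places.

11,175.87 GiB

12 TB × 1,000,000,000,000 bytes/TB = 12,000,000,000,000 bytes
1 GiB = 1,073,741,824 bytes
12,000,000,000,000 / 1,073,741,824 = 11,175.87 GiB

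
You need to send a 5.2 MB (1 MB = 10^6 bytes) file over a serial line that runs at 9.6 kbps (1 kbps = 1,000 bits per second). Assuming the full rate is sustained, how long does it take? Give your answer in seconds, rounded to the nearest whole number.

4,333 seconds

5.2 MB = 5,200,000 bytes = 41,600,000 bits
9.6 kbps = 9,600 bits/s
time = 41,600,000 / 9,600 = 4,333 s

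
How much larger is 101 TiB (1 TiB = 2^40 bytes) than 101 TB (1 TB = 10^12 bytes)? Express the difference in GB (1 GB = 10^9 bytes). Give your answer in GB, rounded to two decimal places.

10,050.67 GB

101 TiB = 101 × 1,099,511,627,776 = 111,050,674,405,376 bytes
101 TB = 101 × 1,000,000,000,000 = 101,000,000,000,000 bytes
difference = 10,050,674,405,376 bytes
10,050,674,405,376 / 1,000,000,000 = 10,050.67 GB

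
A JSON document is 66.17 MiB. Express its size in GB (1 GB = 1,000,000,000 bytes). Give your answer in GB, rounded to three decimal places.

0.069 GB

66.17 MiB = 66.17 × 2^20 bytes = 69,384,273.92 bytes
1 GB = 1,000,000,000 bytes
69,384,273.92 / 1,000,000,000 = 0.069 GB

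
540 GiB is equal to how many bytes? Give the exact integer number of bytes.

579,820,584,960 bytes

540 × 1,073,741,824 = 579,820,584,960 bytes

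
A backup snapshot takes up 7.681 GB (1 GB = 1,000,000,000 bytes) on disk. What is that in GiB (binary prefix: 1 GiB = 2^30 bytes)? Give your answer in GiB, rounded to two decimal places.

7.15 GiB

7.681 GB = 7.681 × 10^9 bytes = 7,681,000,000 bytes
1 GiB = 1,073,741,824 bytes
7,681,000,000 / 1,073,741,824 = 7.15 GiB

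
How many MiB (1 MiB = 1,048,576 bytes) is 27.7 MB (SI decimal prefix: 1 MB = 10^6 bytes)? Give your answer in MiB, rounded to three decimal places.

27.7 MB × 1,000,000 bytes/MB = 27,700,000 bytes
1 MiB = 2^20 bytes = 1,048,576 bytes
27,700,000 / 1,048,576 = 26.417 MiB

26.417 MiB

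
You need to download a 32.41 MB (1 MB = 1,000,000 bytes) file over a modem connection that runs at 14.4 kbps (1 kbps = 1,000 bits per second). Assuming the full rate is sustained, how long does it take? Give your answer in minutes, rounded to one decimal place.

300.1 minutes

32.41 MB = 32,410,000 bytes = 259,280,000 bits
14.4 kbps = 14,400 bits/s
time = 259,280,000 / 14,400 = 18,005.56 s
18,005.56 s / 60 = 300.1 minutes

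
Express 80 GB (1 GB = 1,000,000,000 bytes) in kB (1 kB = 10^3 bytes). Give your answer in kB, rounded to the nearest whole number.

80 GB × 1,000,000,000 bytes/GB = 80,000,000,000 bytes
1 kB = 10^3 bytes = 1,000 bytes
80,000,000,000 / 1,000 = 80,000,000 kB

80,000,000 kB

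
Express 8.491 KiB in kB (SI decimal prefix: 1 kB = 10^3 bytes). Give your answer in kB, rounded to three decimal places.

8.695 kB

8.491 KiB × 1,024 bytes/KiB = 8,694.784 bytes
1 kB = 10^3 bytes = 1,000 bytes
8,694.784 / 1,000 = 8.695 kB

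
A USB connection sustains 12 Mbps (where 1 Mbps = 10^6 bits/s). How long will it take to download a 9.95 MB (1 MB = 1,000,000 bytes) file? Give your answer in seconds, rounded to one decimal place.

9.95 MB = 9,950,000 bytes = 79,600,000 bits
12 Mbps = 12,000,000 bits/s
time = 79,600,000 / 12,000,000 = 6.6 s

6.6 seconds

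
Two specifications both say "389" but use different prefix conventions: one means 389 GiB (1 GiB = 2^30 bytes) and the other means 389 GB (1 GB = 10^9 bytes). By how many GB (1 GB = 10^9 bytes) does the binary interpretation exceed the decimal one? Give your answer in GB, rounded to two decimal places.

389 GiB = 389 × 1,073,741,824 = 417,685,569,536 bytes
389 GB = 389 × 1,000,000,000 = 389,000,000,000 bytes
difference = 28,685,569,536 bytes
28,685,569,536 / 1,000,000,000 = 28.69 GB

28.69 GB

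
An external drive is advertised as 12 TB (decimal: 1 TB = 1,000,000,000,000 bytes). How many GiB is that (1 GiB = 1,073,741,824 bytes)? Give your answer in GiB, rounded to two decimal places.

12 TB = 12 × 10^12 bytes = 12,000,000,000,000 bytes
1 GiB = 1,073,741,824 bytes
12,000,000,000,000 / 1,073,741,824 = 11,175.87 GiB

11,175.87 GiB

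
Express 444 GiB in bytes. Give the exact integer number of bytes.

476,741,369,856 bytes

444 × 1,073,741,824 = 476,741,369,856 bytes  (1 GiB = 2^30 bytes)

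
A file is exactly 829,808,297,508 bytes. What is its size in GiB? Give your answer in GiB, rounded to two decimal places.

829,808,297,508 bytes given.
1 GiB = 2^30 bytes = 1,073,741,824 bytes
829,808,297,508 / 1,073,741,824 = 772.82 GiB

772.82 GiB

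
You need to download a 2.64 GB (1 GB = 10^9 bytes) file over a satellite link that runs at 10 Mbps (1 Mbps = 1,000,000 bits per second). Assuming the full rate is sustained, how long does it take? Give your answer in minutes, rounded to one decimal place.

35.2 minutes

2.64 GB = 2,640,000,000 bytes = 21,120,000,000 bits
10 Mbps = 10,000,000 bits/s
time = 21,120,000,000 / 10,000,000 = 2,112.00 s
2,112.00 s / 60 = 35.2 minutes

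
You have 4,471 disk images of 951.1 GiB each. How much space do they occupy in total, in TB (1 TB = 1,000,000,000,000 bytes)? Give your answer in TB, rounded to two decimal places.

Total = 4,471 × 951.1 GiB = 4252368.1 GiB
= 4252368.1 × 1,073,741,824 bytes = 4,565,945,480,013,414.4 bytes
1 TB = 1,000,000,000,000 bytes
4,565,945,480,013,414.4 / 1,000,000,000,000 = 4,565.95 TB

4,565.95 TB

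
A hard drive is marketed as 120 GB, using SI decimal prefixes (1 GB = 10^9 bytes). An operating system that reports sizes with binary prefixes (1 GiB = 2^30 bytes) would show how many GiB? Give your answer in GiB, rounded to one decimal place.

111.8 GiB

120 GB × 1,000,000,000 bytes/GB = 120,000,000,000 bytes
1 GiB = 1,073,741,824 bytes
120,000,000,000 / 1,073,741,824 = 111.8 GiB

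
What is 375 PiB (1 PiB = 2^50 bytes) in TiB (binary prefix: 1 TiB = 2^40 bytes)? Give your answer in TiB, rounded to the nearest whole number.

375 PiB × 1,125,899,906,842,624 bytes/PiB = 422,212,465,065,984,000 bytes
1 TiB = 1,099,511,627,776 bytes
422,212,465,065,984,000 / 1,099,511,627,776 = 384,000 TiB

384,000 TiB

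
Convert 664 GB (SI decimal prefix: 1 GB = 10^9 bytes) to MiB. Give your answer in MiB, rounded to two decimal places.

633,239.75 MiB

664 GB × 1,000,000,000 bytes/GB = 664,000,000,000 bytes
1 MiB = 2^20 bytes = 1,048,576 bytes
664,000,000,000 / 1,048,576 = 633,239.75 MiB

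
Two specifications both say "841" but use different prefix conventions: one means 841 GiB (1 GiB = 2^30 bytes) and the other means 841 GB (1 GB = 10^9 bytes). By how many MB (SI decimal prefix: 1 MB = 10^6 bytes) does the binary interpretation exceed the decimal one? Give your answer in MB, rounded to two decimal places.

841 GiB = 841 × 1,073,741,824 = 903,016,873,984 bytes
841 GB = 841 × 1,000,000,000 = 841,000,000,000 bytes
difference = 62,016,873,984 bytes
62,016,873,984 / 1,000,000 = 62,016.87 MB

62,016.87 MB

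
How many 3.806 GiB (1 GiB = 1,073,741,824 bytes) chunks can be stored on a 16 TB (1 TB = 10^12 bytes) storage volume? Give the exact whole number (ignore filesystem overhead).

Capacity: 16 TB = 16,000,000,000,000 bytes
Per item: 3.806 GiB = 4,086,661,382.144 bytes
⌊16,000,000,000,000 / 4,086,661,382.144⌋ = 3,915

3,915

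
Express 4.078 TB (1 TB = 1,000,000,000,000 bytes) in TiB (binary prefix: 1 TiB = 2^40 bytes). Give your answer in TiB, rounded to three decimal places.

4.078 TB = 4.078 × 10^12 bytes = 4,078,000,000,000 bytes
1 TiB = 2^40 bytes = 1,099,511,627,776 bytes
4,078,000,000,000 / 1,099,511,627,776 = 3.709 TiB

3.709 TiB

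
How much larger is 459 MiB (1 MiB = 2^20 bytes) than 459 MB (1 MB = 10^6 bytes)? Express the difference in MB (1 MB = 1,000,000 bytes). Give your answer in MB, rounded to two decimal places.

459 MiB = 459 × 1,048,576 = 481,296,384 bytes
459 MB = 459 × 1,000,000 = 459,000,000 bytes
difference = 22,296,384 bytes
22,296,384 / 1,000,000 = 22.30 MB

22.30 MB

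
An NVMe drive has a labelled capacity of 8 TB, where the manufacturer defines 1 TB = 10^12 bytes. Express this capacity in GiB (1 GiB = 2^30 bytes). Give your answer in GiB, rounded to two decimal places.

7,450.58 GiB

8 TB = 8 × 10^12 bytes = 8,000,000,000,000 bytes
1 GiB = 1,073,741,824 bytes
8,000,000,000,000 / 1,073,741,824 = 7,450.58 GiB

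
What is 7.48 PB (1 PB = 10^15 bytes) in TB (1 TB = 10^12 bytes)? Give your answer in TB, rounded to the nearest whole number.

7.48 PB = 7.48 × 10^15 bytes = 7,480,000,000,000,000 bytes
1 TB = 10^12 bytes = 1,000,000,000,000 bytes
7,480,000,000,000,000 / 1,000,000,000,000 = 7,480 TB

7,480 TB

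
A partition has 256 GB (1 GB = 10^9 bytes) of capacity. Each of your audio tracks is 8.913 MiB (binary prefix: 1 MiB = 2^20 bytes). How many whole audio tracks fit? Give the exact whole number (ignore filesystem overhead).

Capacity: 256 GB = 256,000,000,000 bytes
Per item: 8.913 MiB = 9,345,957.888 bytes
⌊256,000,000,000 / 9,345,957.888⌋ = 27,391

27,391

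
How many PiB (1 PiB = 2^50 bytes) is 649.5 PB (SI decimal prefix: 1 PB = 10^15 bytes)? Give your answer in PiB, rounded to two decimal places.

649.5 PB = 649.5 × 10^15 bytes = 649,500,000,000,000,000 bytes
1 PiB = 2^50 bytes = 1,125,899,906,842,624 bytes
649,500,000,000,000,000 / 1,125,899,906,842,624 = 576.87 PiB

576.87 PiB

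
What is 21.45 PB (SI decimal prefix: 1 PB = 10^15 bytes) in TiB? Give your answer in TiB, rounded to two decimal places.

19,508.66 TiB

21.45 PB × 1,000,000,000,000,000 bytes/PB = 21,450,000,000,000,000 bytes
1 TiB = 2^40 bytes = 1,099,511,627,776 bytes
21,450,000,000,000,000 / 1,099,511,627,776 = 19,508.66 TiB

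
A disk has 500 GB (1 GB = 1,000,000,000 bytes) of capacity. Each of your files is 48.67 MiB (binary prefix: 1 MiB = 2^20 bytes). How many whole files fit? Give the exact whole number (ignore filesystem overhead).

9,797

Capacity: 500 GB = 500,000,000,000 bytes
Per item: 48.67 MiB = 51,034,193.92 bytes
⌊500,000,000,000 / 51,034,193.92⌋ = 9,797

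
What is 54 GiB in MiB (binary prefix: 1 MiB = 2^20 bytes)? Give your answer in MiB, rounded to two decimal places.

54 GiB × 1,073,741,824 bytes/GiB = 57,982,058,496 bytes
1 MiB = 2^20 bytes = 1,048,576 bytes
57,982,058,496 / 1,048,576 = 55,296.00 MiB

55,296.00 MiB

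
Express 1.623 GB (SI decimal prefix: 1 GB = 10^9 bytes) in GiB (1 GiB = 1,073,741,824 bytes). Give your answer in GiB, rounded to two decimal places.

1.51 GiB

1.623 GB × 1,000,000,000 bytes/GB = 1,623,000,000 bytes
1 GiB = 2^30 bytes = 1,073,741,824 bytes
1,623,000,000 / 1,073,741,824 = 1.51 GiB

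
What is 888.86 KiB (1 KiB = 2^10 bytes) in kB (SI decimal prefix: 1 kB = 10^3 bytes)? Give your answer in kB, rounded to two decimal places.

888.86 KiB = 888.86 × 2^10 bytes = 910,192.64 bytes
1 kB = 1,000 bytes
910,192.64 / 1,000 = 910.19 kB

910.19 kB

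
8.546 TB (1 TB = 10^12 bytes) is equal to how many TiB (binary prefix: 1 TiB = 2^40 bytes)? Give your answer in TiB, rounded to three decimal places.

8.546 TB = 8.546 × 10^12 bytes = 8,546,000,000,000 bytes
1 TiB = 1,099,511,627,776 bytes
8,546,000,000,000 / 1,099,511,627,776 = 7.773 TiB

7.773 TiB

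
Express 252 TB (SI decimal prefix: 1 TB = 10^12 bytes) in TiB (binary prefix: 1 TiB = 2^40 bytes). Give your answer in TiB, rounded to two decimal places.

229.19 TiB

252 TB = 252 × 10^12 bytes = 252,000,000,000,000 bytes
1 TiB = 1,099,511,627,776 bytes
252,000,000,000,000 / 1,099,511,627,776 = 229.19 TiB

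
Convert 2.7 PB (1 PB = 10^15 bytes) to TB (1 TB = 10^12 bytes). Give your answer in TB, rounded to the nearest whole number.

2,700 TB

2.7 PB = 2.7 × 10^15 bytes = 2,700,000,000,000,000 bytes
1 TB = 10^12 bytes = 1,000,000,000,000 bytes
2,700,000,000,000,000 / 1,000,000,000,000 = 2,700 TB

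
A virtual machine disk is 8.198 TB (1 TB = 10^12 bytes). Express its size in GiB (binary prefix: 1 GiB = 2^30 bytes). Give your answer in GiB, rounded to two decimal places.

7,634.98 GiB

8.198 TB = 8.198 × 10^12 bytes = 8,198,000,000,000 bytes
1 GiB = 1,073,741,824 bytes
8,198,000,000,000 / 1,073,741,824 = 7,634.98 GiB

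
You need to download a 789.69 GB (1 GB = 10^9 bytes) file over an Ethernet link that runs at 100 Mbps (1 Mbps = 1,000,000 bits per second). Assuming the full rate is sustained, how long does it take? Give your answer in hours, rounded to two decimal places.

17.55 hours

789.69 GB = 789,690,000,000 bytes = 6,317,520,000,000 bits
100 Mbps = 100,000,000 bits/s
time = 6,317,520,000,000 / 100,000,000 = 63,175.2000 s
63,175.2000 s / 3600 = 17.55 hours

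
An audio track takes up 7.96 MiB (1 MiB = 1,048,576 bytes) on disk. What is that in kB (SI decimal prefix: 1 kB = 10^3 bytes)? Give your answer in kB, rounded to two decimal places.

7.96 MiB = 7.96 × 2^20 bytes = 8,346,664.96 bytes
1 kB = 10^3 bytes = 1,000 bytes
8,346,664.96 / 1,000 = 8,346.66 kB

8,346.66 kB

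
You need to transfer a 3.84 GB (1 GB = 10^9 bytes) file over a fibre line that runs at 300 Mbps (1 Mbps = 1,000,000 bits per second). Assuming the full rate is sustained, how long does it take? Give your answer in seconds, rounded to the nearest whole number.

3.84 GB = 3,840,000,000 bytes = 30,720,000,000 bits
300 Mbps = 300,000,000 bits/s
time = 30,720,000,000 / 300,000,000 = 102 s

102 seconds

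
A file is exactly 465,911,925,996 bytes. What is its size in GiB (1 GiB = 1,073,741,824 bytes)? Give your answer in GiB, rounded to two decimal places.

433.91 GiB

465,911,925,996 bytes given.
1 GiB = 1,073,741,824 bytes
465,911,925,996 / 1,073,741,824 = 433.91 GiB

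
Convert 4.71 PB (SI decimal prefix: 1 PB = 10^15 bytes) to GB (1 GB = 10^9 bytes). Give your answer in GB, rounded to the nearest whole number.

4,710,000 GB

4.71 PB = 4.71 × 10^15 bytes = 4,710,000,000,000,000 bytes
1 GB = 1,000,000,000 bytes
4,710,000,000,000,000 / 1,000,000,000 = 4,710,000 GB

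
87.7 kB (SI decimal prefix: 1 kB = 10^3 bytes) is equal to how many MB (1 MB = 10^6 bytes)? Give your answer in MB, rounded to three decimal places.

0.088 MB

87.7 kB = 87.7 × 10^3 bytes = 87,700 bytes
1 MB = 10^6 bytes = 1,000,000 bytes
87,700 / 1,000,000 = 0.088 MB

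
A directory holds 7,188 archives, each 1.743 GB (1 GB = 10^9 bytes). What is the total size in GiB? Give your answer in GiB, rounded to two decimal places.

11,668.25 GiB

Total = 7,188 × 1.743 GB = 12528.684 GB
= 12528.684 × 1,000,000,000 bytes = 12,528,684,000,000 bytes
1 GiB = 1,073,741,824 bytes
12,528,684,000,000 / 1,073,741,824 = 11,668.25 GiB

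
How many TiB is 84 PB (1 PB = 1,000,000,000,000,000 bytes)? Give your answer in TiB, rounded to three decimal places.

76,397.555 TiB

84 PB = 84 × 10^15 bytes = 84,000,000,000,000,000 bytes
1 TiB = 1,099,511,627,776 bytes
84,000,000,000,000,000 / 1,099,511,627,776 = 76,397.555 TiB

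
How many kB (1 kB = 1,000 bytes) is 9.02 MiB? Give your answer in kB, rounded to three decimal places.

9,458.156 kB

9.02 MiB = 9.02 × 2^20 bytes = 9,458,155.52 bytes
1 kB = 10^3 bytes = 1,000 bytes
9,458,155.52 / 1,000 = 9,458.156 kB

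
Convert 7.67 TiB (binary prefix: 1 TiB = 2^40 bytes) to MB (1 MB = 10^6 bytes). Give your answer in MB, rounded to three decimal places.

8,433,254.185 MB

7.67 TiB × 1,099,511,627,776 bytes/TiB = 8,433,254,185,041.92 bytes
1 MB = 10^6 bytes = 1,000,000 bytes
8,433,254,185,041.92 / 1,000,000 = 8,433,254.185 MB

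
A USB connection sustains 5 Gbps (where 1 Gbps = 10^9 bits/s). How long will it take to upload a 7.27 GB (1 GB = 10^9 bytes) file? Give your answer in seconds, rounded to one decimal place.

11.6 seconds

7.27 GB = 7,270,000,000 bytes = 58,160,000,000 bits
5 Gbps = 5,000,000,000 bits/s
time = 58,160,000,000 / 5,000,000,000 = 11.6 s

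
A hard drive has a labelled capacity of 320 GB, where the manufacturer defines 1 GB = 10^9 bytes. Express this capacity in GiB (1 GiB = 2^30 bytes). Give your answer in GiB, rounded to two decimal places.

320 GB = 320 × 10^9 bytes = 320,000,000,000 bytes
1 GiB = 2^30 bytes = 1,073,741,824 bytes
320,000,000,000 / 1,073,741,824 = 298.02 GiB

298.02 GiB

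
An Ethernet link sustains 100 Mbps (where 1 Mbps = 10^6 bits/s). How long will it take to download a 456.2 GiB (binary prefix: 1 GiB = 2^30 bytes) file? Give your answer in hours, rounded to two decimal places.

10.89 hours

456.2 GiB = 489,841,020,108.8 bytes = 3,918,728,160,870.4 bits
100 Mbps = 100,000,000 bits/s
time = 3,918,728,160,870.4 / 100,000,000 = 39,187.2816 s
39,187.2816 s / 3600 = 10.89 hours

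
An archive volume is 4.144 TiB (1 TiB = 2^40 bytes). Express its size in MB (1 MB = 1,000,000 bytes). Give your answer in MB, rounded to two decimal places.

4,556,376.19 MB

4.144 TiB = 4.144 × 2^40 bytes = 4,556,376,185,503.744 bytes
1 MB = 10^6 bytes = 1,000,000 bytes
4,556,376,185,503.744 / 1,000,000 = 4,556,376.19 MB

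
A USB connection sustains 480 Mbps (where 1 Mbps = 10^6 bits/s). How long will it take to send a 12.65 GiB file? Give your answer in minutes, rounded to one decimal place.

12.65 GiB = 13,582,834,073.6 bytes = 108,662,672,588.8 bits
480 Mbps = 480,000,000 bits/s
time = 108,662,672,588.8 / 480,000,000 = 226.38 s
226.38 s / 60 = 3.8 minutes

3.8 minutes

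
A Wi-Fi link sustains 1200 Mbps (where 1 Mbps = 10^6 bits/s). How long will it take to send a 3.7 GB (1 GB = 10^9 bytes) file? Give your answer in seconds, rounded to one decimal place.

3.7 GB = 3,700,000,000 bytes = 29,600,000,000 bits
1200 Mbps = 1,200,000,000 bits/s
time = 29,600,000,000 / 1,200,000,000 = 24.7 s

24.7 seconds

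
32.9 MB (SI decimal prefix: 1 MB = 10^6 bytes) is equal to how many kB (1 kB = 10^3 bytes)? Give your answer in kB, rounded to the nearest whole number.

32,900 kB

32.9 MB = 32.9 × 10^6 bytes = 32,900,000 bytes
1 kB = 10^3 bytes = 1,000 bytes
32,900,000 / 1,000 = 32,900 kB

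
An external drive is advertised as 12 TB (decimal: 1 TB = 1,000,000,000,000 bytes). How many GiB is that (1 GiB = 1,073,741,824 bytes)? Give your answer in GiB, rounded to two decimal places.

11,175.87 GiB

12 TB = 12 × 10^12 bytes = 12,000,000,000,000 bytes
1 GiB = 1,073,741,824 bytes
12,000,000,000,000 / 1,073,741,824 = 11,175.87 GiB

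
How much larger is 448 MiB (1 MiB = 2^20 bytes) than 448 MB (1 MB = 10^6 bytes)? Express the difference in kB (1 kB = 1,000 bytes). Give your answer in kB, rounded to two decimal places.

21,762.05 kB

448 MiB = 448 × 1,048,576 = 469,762,048 bytes
448 MB = 448 × 1,000,000 = 448,000,000 bytes
difference = 21,762,048 bytes
21,762,048 / 1,000 = 21,762.05 kB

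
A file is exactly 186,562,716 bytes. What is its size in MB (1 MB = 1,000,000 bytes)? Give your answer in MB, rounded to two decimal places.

186,562,716 bytes given.
1 MB = 1,000,000 bytes
186,562,716 / 1,000,000 = 186.56 MB

186.56 MB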